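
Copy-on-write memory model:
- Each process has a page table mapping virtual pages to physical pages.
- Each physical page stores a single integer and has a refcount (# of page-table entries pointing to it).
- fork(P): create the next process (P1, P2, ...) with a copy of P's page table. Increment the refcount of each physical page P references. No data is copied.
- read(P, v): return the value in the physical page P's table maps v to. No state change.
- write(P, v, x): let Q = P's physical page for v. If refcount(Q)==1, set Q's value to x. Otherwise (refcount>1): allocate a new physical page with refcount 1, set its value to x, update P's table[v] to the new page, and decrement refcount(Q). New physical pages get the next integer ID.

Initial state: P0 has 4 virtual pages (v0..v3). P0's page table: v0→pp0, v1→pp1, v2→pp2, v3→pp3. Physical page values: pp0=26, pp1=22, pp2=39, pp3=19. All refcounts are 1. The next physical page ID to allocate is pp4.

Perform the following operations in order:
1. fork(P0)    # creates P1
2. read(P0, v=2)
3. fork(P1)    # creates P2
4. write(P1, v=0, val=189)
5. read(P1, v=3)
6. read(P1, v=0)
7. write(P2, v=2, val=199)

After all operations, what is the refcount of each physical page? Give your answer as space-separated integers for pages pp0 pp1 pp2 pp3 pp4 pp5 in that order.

Answer: 2 3 2 3 1 1

Derivation:
Op 1: fork(P0) -> P1. 4 ppages; refcounts: pp0:2 pp1:2 pp2:2 pp3:2
Op 2: read(P0, v2) -> 39. No state change.
Op 3: fork(P1) -> P2. 4 ppages; refcounts: pp0:3 pp1:3 pp2:3 pp3:3
Op 4: write(P1, v0, 189). refcount(pp0)=3>1 -> COPY to pp4. 5 ppages; refcounts: pp0:2 pp1:3 pp2:3 pp3:3 pp4:1
Op 5: read(P1, v3) -> 19. No state change.
Op 6: read(P1, v0) -> 189. No state change.
Op 7: write(P2, v2, 199). refcount(pp2)=3>1 -> COPY to pp5. 6 ppages; refcounts: pp0:2 pp1:3 pp2:2 pp3:3 pp4:1 pp5:1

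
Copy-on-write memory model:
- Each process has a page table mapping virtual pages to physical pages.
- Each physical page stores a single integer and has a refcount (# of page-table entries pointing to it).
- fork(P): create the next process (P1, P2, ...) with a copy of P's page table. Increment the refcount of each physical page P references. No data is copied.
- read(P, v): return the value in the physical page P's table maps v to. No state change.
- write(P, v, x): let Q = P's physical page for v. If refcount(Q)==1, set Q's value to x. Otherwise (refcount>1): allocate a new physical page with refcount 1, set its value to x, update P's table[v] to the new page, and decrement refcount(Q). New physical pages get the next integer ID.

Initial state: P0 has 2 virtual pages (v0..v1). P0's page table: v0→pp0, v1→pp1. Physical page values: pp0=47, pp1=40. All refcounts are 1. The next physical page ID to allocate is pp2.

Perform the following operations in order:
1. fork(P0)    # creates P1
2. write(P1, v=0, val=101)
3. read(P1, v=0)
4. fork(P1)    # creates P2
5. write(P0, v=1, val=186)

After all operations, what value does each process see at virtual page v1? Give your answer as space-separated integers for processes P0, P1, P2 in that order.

Answer: 186 40 40

Derivation:
Op 1: fork(P0) -> P1. 2 ppages; refcounts: pp0:2 pp1:2
Op 2: write(P1, v0, 101). refcount(pp0)=2>1 -> COPY to pp2. 3 ppages; refcounts: pp0:1 pp1:2 pp2:1
Op 3: read(P1, v0) -> 101. No state change.
Op 4: fork(P1) -> P2. 3 ppages; refcounts: pp0:1 pp1:3 pp2:2
Op 5: write(P0, v1, 186). refcount(pp1)=3>1 -> COPY to pp3. 4 ppages; refcounts: pp0:1 pp1:2 pp2:2 pp3:1
P0: v1 -> pp3 = 186
P1: v1 -> pp1 = 40
P2: v1 -> pp1 = 40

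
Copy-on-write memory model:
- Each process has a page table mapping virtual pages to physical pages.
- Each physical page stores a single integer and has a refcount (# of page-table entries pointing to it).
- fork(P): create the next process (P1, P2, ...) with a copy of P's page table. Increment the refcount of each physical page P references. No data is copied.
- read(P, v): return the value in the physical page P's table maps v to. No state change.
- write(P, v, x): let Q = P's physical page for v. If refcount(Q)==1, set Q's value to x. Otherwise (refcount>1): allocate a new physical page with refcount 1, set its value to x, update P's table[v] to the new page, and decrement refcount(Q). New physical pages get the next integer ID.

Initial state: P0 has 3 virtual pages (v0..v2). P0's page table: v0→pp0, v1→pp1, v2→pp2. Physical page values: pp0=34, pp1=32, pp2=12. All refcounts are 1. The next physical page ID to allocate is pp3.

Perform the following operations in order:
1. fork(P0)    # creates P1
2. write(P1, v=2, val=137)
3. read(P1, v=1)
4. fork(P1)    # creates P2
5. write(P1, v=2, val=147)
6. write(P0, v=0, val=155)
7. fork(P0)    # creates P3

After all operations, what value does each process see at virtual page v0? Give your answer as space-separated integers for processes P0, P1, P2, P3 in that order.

Op 1: fork(P0) -> P1. 3 ppages; refcounts: pp0:2 pp1:2 pp2:2
Op 2: write(P1, v2, 137). refcount(pp2)=2>1 -> COPY to pp3. 4 ppages; refcounts: pp0:2 pp1:2 pp2:1 pp3:1
Op 3: read(P1, v1) -> 32. No state change.
Op 4: fork(P1) -> P2. 4 ppages; refcounts: pp0:3 pp1:3 pp2:1 pp3:2
Op 5: write(P1, v2, 147). refcount(pp3)=2>1 -> COPY to pp4. 5 ppages; refcounts: pp0:3 pp1:3 pp2:1 pp3:1 pp4:1
Op 6: write(P0, v0, 155). refcount(pp0)=3>1 -> COPY to pp5. 6 ppages; refcounts: pp0:2 pp1:3 pp2:1 pp3:1 pp4:1 pp5:1
Op 7: fork(P0) -> P3. 6 ppages; refcounts: pp0:2 pp1:4 pp2:2 pp3:1 pp4:1 pp5:2
P0: v0 -> pp5 = 155
P1: v0 -> pp0 = 34
P2: v0 -> pp0 = 34
P3: v0 -> pp5 = 155

Answer: 155 34 34 155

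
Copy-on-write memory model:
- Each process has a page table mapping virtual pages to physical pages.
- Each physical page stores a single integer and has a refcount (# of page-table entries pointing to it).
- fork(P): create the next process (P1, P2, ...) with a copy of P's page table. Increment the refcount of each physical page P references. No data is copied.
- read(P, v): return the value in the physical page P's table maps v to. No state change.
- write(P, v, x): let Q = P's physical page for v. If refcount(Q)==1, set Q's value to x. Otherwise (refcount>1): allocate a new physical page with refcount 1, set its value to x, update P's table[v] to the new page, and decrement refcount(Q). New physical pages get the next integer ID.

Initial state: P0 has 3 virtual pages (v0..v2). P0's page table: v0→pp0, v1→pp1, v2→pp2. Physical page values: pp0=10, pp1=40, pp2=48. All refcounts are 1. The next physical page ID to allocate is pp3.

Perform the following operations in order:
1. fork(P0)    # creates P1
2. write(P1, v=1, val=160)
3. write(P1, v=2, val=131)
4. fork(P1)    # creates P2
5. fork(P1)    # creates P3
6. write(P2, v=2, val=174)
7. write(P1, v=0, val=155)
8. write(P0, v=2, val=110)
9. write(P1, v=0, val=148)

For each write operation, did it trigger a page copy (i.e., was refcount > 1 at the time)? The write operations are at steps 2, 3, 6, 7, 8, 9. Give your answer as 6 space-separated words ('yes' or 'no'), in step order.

Op 1: fork(P0) -> P1. 3 ppages; refcounts: pp0:2 pp1:2 pp2:2
Op 2: write(P1, v1, 160). refcount(pp1)=2>1 -> COPY to pp3. 4 ppages; refcounts: pp0:2 pp1:1 pp2:2 pp3:1
Op 3: write(P1, v2, 131). refcount(pp2)=2>1 -> COPY to pp4. 5 ppages; refcounts: pp0:2 pp1:1 pp2:1 pp3:1 pp4:1
Op 4: fork(P1) -> P2. 5 ppages; refcounts: pp0:3 pp1:1 pp2:1 pp3:2 pp4:2
Op 5: fork(P1) -> P3. 5 ppages; refcounts: pp0:4 pp1:1 pp2:1 pp3:3 pp4:3
Op 6: write(P2, v2, 174). refcount(pp4)=3>1 -> COPY to pp5. 6 ppages; refcounts: pp0:4 pp1:1 pp2:1 pp3:3 pp4:2 pp5:1
Op 7: write(P1, v0, 155). refcount(pp0)=4>1 -> COPY to pp6. 7 ppages; refcounts: pp0:3 pp1:1 pp2:1 pp3:3 pp4:2 pp5:1 pp6:1
Op 8: write(P0, v2, 110). refcount(pp2)=1 -> write in place. 7 ppages; refcounts: pp0:3 pp1:1 pp2:1 pp3:3 pp4:2 pp5:1 pp6:1
Op 9: write(P1, v0, 148). refcount(pp6)=1 -> write in place. 7 ppages; refcounts: pp0:3 pp1:1 pp2:1 pp3:3 pp4:2 pp5:1 pp6:1

yes yes yes yes no no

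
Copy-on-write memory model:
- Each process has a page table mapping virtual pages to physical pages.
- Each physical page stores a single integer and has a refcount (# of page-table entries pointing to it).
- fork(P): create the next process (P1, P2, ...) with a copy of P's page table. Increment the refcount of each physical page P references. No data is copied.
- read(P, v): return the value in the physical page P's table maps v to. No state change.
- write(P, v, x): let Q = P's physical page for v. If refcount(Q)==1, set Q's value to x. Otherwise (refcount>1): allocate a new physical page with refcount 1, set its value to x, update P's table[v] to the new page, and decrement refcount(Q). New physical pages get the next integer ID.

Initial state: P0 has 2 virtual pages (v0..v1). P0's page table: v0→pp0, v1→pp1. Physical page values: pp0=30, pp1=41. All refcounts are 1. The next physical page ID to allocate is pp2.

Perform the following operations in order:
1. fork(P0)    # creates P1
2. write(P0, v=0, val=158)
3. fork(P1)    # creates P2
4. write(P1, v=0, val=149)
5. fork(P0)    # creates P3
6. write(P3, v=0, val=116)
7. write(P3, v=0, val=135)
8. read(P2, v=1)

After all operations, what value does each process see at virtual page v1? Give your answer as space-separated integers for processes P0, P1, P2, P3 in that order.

Answer: 41 41 41 41

Derivation:
Op 1: fork(P0) -> P1. 2 ppages; refcounts: pp0:2 pp1:2
Op 2: write(P0, v0, 158). refcount(pp0)=2>1 -> COPY to pp2. 3 ppages; refcounts: pp0:1 pp1:2 pp2:1
Op 3: fork(P1) -> P2. 3 ppages; refcounts: pp0:2 pp1:3 pp2:1
Op 4: write(P1, v0, 149). refcount(pp0)=2>1 -> COPY to pp3. 4 ppages; refcounts: pp0:1 pp1:3 pp2:1 pp3:1
Op 5: fork(P0) -> P3. 4 ppages; refcounts: pp0:1 pp1:4 pp2:2 pp3:1
Op 6: write(P3, v0, 116). refcount(pp2)=2>1 -> COPY to pp4. 5 ppages; refcounts: pp0:1 pp1:4 pp2:1 pp3:1 pp4:1
Op 7: write(P3, v0, 135). refcount(pp4)=1 -> write in place. 5 ppages; refcounts: pp0:1 pp1:4 pp2:1 pp3:1 pp4:1
Op 8: read(P2, v1) -> 41. No state change.
P0: v1 -> pp1 = 41
P1: v1 -> pp1 = 41
P2: v1 -> pp1 = 41
P3: v1 -> pp1 = 41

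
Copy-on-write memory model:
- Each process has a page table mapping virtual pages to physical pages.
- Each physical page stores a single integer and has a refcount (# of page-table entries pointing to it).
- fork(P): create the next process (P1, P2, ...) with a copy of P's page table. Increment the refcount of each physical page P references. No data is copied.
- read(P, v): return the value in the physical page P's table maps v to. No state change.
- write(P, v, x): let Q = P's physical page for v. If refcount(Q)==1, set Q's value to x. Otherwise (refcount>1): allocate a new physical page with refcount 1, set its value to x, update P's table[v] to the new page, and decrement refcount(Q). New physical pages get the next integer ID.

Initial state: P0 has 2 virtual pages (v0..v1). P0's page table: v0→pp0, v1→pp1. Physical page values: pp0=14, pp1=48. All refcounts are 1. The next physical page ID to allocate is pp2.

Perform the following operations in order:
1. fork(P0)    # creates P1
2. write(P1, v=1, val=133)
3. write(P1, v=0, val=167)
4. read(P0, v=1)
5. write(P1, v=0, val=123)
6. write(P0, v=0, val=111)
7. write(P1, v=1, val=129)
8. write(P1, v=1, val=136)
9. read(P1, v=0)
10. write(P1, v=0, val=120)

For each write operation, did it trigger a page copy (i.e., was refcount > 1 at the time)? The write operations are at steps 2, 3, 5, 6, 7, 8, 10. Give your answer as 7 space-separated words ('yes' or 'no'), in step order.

Op 1: fork(P0) -> P1. 2 ppages; refcounts: pp0:2 pp1:2
Op 2: write(P1, v1, 133). refcount(pp1)=2>1 -> COPY to pp2. 3 ppages; refcounts: pp0:2 pp1:1 pp2:1
Op 3: write(P1, v0, 167). refcount(pp0)=2>1 -> COPY to pp3. 4 ppages; refcounts: pp0:1 pp1:1 pp2:1 pp3:1
Op 4: read(P0, v1) -> 48. No state change.
Op 5: write(P1, v0, 123). refcount(pp3)=1 -> write in place. 4 ppages; refcounts: pp0:1 pp1:1 pp2:1 pp3:1
Op 6: write(P0, v0, 111). refcount(pp0)=1 -> write in place. 4 ppages; refcounts: pp0:1 pp1:1 pp2:1 pp3:1
Op 7: write(P1, v1, 129). refcount(pp2)=1 -> write in place. 4 ppages; refcounts: pp0:1 pp1:1 pp2:1 pp3:1
Op 8: write(P1, v1, 136). refcount(pp2)=1 -> write in place. 4 ppages; refcounts: pp0:1 pp1:1 pp2:1 pp3:1
Op 9: read(P1, v0) -> 123. No state change.
Op 10: write(P1, v0, 120). refcount(pp3)=1 -> write in place. 4 ppages; refcounts: pp0:1 pp1:1 pp2:1 pp3:1

yes yes no no no no no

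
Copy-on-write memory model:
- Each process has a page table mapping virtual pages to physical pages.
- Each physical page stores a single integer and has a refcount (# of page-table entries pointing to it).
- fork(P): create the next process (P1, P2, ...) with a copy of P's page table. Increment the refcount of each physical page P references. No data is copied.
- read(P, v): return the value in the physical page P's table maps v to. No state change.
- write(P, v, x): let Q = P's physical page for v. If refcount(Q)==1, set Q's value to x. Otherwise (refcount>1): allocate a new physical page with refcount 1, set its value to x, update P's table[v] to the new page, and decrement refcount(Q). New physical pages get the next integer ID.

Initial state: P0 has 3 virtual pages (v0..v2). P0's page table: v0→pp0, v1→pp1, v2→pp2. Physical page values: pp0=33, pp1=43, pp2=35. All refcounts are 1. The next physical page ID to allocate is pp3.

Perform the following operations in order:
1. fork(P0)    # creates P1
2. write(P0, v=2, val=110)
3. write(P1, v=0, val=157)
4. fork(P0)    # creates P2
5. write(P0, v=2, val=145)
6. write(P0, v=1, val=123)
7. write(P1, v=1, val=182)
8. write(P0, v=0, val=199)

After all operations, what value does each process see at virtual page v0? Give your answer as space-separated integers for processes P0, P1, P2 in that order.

Answer: 199 157 33

Derivation:
Op 1: fork(P0) -> P1. 3 ppages; refcounts: pp0:2 pp1:2 pp2:2
Op 2: write(P0, v2, 110). refcount(pp2)=2>1 -> COPY to pp3. 4 ppages; refcounts: pp0:2 pp1:2 pp2:1 pp3:1
Op 3: write(P1, v0, 157). refcount(pp0)=2>1 -> COPY to pp4. 5 ppages; refcounts: pp0:1 pp1:2 pp2:1 pp3:1 pp4:1
Op 4: fork(P0) -> P2. 5 ppages; refcounts: pp0:2 pp1:3 pp2:1 pp3:2 pp4:1
Op 5: write(P0, v2, 145). refcount(pp3)=2>1 -> COPY to pp5. 6 ppages; refcounts: pp0:2 pp1:3 pp2:1 pp3:1 pp4:1 pp5:1
Op 6: write(P0, v1, 123). refcount(pp1)=3>1 -> COPY to pp6. 7 ppages; refcounts: pp0:2 pp1:2 pp2:1 pp3:1 pp4:1 pp5:1 pp6:1
Op 7: write(P1, v1, 182). refcount(pp1)=2>1 -> COPY to pp7. 8 ppages; refcounts: pp0:2 pp1:1 pp2:1 pp3:1 pp4:1 pp5:1 pp6:1 pp7:1
Op 8: write(P0, v0, 199). refcount(pp0)=2>1 -> COPY to pp8. 9 ppages; refcounts: pp0:1 pp1:1 pp2:1 pp3:1 pp4:1 pp5:1 pp6:1 pp7:1 pp8:1
P0: v0 -> pp8 = 199
P1: v0 -> pp4 = 157
P2: v0 -> pp0 = 33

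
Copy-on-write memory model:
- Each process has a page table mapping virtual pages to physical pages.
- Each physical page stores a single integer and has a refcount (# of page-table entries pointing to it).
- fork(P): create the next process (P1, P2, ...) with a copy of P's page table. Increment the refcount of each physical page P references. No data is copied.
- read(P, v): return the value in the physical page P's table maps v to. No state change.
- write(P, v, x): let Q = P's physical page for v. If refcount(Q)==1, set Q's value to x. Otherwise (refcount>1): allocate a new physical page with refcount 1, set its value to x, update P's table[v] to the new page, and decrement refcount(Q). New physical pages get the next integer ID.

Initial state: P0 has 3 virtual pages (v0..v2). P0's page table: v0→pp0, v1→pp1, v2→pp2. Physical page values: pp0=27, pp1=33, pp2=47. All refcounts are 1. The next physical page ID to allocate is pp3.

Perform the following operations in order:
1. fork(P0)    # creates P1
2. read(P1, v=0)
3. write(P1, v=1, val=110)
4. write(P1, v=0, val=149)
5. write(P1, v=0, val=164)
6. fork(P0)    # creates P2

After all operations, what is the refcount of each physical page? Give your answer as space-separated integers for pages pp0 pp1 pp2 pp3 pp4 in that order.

Op 1: fork(P0) -> P1. 3 ppages; refcounts: pp0:2 pp1:2 pp2:2
Op 2: read(P1, v0) -> 27. No state change.
Op 3: write(P1, v1, 110). refcount(pp1)=2>1 -> COPY to pp3. 4 ppages; refcounts: pp0:2 pp1:1 pp2:2 pp3:1
Op 4: write(P1, v0, 149). refcount(pp0)=2>1 -> COPY to pp4. 5 ppages; refcounts: pp0:1 pp1:1 pp2:2 pp3:1 pp4:1
Op 5: write(P1, v0, 164). refcount(pp4)=1 -> write in place. 5 ppages; refcounts: pp0:1 pp1:1 pp2:2 pp3:1 pp4:1
Op 6: fork(P0) -> P2. 5 ppages; refcounts: pp0:2 pp1:2 pp2:3 pp3:1 pp4:1

Answer: 2 2 3 1 1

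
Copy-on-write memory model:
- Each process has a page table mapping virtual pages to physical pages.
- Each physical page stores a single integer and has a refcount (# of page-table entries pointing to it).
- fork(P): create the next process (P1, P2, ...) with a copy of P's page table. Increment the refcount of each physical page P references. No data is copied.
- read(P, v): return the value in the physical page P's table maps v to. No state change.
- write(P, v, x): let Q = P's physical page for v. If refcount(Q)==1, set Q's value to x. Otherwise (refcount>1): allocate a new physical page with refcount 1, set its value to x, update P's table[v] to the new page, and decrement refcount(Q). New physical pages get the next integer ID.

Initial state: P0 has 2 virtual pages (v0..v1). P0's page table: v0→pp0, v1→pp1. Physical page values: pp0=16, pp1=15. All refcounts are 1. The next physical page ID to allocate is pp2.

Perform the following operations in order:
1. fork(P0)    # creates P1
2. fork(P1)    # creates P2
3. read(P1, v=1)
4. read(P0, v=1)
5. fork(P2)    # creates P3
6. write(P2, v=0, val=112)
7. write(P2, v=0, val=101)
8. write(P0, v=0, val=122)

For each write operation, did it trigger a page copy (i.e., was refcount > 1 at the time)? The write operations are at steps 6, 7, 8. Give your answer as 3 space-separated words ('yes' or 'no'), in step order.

Op 1: fork(P0) -> P1. 2 ppages; refcounts: pp0:2 pp1:2
Op 2: fork(P1) -> P2. 2 ppages; refcounts: pp0:3 pp1:3
Op 3: read(P1, v1) -> 15. No state change.
Op 4: read(P0, v1) -> 15. No state change.
Op 5: fork(P2) -> P3. 2 ppages; refcounts: pp0:4 pp1:4
Op 6: write(P2, v0, 112). refcount(pp0)=4>1 -> COPY to pp2. 3 ppages; refcounts: pp0:3 pp1:4 pp2:1
Op 7: write(P2, v0, 101). refcount(pp2)=1 -> write in place. 3 ppages; refcounts: pp0:3 pp1:4 pp2:1
Op 8: write(P0, v0, 122). refcount(pp0)=3>1 -> COPY to pp3. 4 ppages; refcounts: pp0:2 pp1:4 pp2:1 pp3:1

yes no yes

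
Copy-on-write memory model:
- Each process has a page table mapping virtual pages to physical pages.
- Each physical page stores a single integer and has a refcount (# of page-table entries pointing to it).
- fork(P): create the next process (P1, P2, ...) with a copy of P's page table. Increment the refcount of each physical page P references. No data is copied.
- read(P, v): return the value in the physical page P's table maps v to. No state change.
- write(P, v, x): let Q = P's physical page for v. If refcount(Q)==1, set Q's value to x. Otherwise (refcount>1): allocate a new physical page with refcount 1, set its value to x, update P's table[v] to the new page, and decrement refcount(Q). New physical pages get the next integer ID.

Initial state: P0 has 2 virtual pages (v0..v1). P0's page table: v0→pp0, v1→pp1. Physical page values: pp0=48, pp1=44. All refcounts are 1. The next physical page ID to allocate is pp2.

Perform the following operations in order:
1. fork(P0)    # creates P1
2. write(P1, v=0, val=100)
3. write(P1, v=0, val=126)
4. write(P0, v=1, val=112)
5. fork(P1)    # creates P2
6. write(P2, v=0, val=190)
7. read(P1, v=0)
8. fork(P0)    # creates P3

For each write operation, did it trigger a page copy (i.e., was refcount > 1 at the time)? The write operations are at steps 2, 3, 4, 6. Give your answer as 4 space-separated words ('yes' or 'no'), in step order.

Op 1: fork(P0) -> P1. 2 ppages; refcounts: pp0:2 pp1:2
Op 2: write(P1, v0, 100). refcount(pp0)=2>1 -> COPY to pp2. 3 ppages; refcounts: pp0:1 pp1:2 pp2:1
Op 3: write(P1, v0, 126). refcount(pp2)=1 -> write in place. 3 ppages; refcounts: pp0:1 pp1:2 pp2:1
Op 4: write(P0, v1, 112). refcount(pp1)=2>1 -> COPY to pp3. 4 ppages; refcounts: pp0:1 pp1:1 pp2:1 pp3:1
Op 5: fork(P1) -> P2. 4 ppages; refcounts: pp0:1 pp1:2 pp2:2 pp3:1
Op 6: write(P2, v0, 190). refcount(pp2)=2>1 -> COPY to pp4. 5 ppages; refcounts: pp0:1 pp1:2 pp2:1 pp3:1 pp4:1
Op 7: read(P1, v0) -> 126. No state change.
Op 8: fork(P0) -> P3. 5 ppages; refcounts: pp0:2 pp1:2 pp2:1 pp3:2 pp4:1

yes no yes yes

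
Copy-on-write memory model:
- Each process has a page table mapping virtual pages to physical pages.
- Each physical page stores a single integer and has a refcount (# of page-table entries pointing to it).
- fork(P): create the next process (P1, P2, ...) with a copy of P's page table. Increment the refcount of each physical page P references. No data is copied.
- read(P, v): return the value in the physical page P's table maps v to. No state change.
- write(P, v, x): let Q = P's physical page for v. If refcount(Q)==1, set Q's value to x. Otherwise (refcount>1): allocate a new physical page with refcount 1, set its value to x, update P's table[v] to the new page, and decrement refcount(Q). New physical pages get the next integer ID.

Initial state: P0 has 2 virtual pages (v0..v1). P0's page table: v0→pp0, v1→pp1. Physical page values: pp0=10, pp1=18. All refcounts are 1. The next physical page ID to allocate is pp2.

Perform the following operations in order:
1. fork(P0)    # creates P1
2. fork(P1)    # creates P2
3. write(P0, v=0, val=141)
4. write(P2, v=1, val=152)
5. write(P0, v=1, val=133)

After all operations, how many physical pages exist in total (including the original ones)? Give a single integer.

Answer: 5

Derivation:
Op 1: fork(P0) -> P1. 2 ppages; refcounts: pp0:2 pp1:2
Op 2: fork(P1) -> P2. 2 ppages; refcounts: pp0:3 pp1:3
Op 3: write(P0, v0, 141). refcount(pp0)=3>1 -> COPY to pp2. 3 ppages; refcounts: pp0:2 pp1:3 pp2:1
Op 4: write(P2, v1, 152). refcount(pp1)=3>1 -> COPY to pp3. 4 ppages; refcounts: pp0:2 pp1:2 pp2:1 pp3:1
Op 5: write(P0, v1, 133). refcount(pp1)=2>1 -> COPY to pp4. 5 ppages; refcounts: pp0:2 pp1:1 pp2:1 pp3:1 pp4:1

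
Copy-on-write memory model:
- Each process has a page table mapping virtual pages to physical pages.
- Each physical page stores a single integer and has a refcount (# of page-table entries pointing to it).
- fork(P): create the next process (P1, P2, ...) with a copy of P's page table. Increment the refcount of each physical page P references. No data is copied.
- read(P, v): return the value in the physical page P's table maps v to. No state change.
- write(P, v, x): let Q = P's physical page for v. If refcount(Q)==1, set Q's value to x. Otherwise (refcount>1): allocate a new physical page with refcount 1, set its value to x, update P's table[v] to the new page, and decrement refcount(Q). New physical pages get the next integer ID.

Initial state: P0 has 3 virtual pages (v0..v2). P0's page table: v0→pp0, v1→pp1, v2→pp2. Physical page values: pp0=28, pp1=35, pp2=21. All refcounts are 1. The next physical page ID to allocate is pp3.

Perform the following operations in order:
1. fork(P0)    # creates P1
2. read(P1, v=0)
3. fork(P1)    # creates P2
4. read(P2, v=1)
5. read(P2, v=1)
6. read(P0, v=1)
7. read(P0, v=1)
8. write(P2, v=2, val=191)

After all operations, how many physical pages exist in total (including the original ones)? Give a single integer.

Op 1: fork(P0) -> P1. 3 ppages; refcounts: pp0:2 pp1:2 pp2:2
Op 2: read(P1, v0) -> 28. No state change.
Op 3: fork(P1) -> P2. 3 ppages; refcounts: pp0:3 pp1:3 pp2:3
Op 4: read(P2, v1) -> 35. No state change.
Op 5: read(P2, v1) -> 35. No state change.
Op 6: read(P0, v1) -> 35. No state change.
Op 7: read(P0, v1) -> 35. No state change.
Op 8: write(P2, v2, 191). refcount(pp2)=3>1 -> COPY to pp3. 4 ppages; refcounts: pp0:3 pp1:3 pp2:2 pp3:1

Answer: 4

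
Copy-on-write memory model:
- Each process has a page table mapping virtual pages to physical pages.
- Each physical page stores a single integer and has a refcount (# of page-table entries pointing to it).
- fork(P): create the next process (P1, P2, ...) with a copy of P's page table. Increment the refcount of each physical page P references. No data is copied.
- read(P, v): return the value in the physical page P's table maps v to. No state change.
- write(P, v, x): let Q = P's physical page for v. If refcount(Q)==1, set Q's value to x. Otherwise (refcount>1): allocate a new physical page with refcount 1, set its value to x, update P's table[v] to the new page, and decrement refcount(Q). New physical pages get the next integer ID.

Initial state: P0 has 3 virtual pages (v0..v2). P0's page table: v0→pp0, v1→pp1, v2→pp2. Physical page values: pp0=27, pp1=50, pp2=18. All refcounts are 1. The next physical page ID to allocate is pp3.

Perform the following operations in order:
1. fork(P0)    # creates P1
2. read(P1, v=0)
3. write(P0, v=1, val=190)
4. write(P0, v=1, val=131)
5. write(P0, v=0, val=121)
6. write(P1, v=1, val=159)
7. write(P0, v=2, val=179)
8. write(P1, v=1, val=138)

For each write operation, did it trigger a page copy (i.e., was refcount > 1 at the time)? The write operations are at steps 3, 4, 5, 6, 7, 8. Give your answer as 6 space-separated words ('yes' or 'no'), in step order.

Op 1: fork(P0) -> P1. 3 ppages; refcounts: pp0:2 pp1:2 pp2:2
Op 2: read(P1, v0) -> 27. No state change.
Op 3: write(P0, v1, 190). refcount(pp1)=2>1 -> COPY to pp3. 4 ppages; refcounts: pp0:2 pp1:1 pp2:2 pp3:1
Op 4: write(P0, v1, 131). refcount(pp3)=1 -> write in place. 4 ppages; refcounts: pp0:2 pp1:1 pp2:2 pp3:1
Op 5: write(P0, v0, 121). refcount(pp0)=2>1 -> COPY to pp4. 5 ppages; refcounts: pp0:1 pp1:1 pp2:2 pp3:1 pp4:1
Op 6: write(P1, v1, 159). refcount(pp1)=1 -> write in place. 5 ppages; refcounts: pp0:1 pp1:1 pp2:2 pp3:1 pp4:1
Op 7: write(P0, v2, 179). refcount(pp2)=2>1 -> COPY to pp5. 6 ppages; refcounts: pp0:1 pp1:1 pp2:1 pp3:1 pp4:1 pp5:1
Op 8: write(P1, v1, 138). refcount(pp1)=1 -> write in place. 6 ppages; refcounts: pp0:1 pp1:1 pp2:1 pp3:1 pp4:1 pp5:1

yes no yes no yes no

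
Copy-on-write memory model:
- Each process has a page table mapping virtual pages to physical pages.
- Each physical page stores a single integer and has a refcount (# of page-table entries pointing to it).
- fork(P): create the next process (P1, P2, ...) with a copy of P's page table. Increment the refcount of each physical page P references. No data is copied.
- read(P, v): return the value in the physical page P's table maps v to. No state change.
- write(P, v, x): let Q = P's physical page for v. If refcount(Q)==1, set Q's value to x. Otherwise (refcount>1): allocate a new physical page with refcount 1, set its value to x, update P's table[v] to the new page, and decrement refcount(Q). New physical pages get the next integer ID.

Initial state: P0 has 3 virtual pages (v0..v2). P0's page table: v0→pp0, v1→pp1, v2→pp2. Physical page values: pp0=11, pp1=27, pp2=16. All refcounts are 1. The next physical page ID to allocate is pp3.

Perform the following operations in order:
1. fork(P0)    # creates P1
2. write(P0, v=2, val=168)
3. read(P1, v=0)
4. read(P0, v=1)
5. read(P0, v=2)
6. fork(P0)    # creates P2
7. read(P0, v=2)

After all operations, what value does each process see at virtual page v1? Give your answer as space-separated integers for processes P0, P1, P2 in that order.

Op 1: fork(P0) -> P1. 3 ppages; refcounts: pp0:2 pp1:2 pp2:2
Op 2: write(P0, v2, 168). refcount(pp2)=2>1 -> COPY to pp3. 4 ppages; refcounts: pp0:2 pp1:2 pp2:1 pp3:1
Op 3: read(P1, v0) -> 11. No state change.
Op 4: read(P0, v1) -> 27. No state change.
Op 5: read(P0, v2) -> 168. No state change.
Op 6: fork(P0) -> P2. 4 ppages; refcounts: pp0:3 pp1:3 pp2:1 pp3:2
Op 7: read(P0, v2) -> 168. No state change.
P0: v1 -> pp1 = 27
P1: v1 -> pp1 = 27
P2: v1 -> pp1 = 27

Answer: 27 27 27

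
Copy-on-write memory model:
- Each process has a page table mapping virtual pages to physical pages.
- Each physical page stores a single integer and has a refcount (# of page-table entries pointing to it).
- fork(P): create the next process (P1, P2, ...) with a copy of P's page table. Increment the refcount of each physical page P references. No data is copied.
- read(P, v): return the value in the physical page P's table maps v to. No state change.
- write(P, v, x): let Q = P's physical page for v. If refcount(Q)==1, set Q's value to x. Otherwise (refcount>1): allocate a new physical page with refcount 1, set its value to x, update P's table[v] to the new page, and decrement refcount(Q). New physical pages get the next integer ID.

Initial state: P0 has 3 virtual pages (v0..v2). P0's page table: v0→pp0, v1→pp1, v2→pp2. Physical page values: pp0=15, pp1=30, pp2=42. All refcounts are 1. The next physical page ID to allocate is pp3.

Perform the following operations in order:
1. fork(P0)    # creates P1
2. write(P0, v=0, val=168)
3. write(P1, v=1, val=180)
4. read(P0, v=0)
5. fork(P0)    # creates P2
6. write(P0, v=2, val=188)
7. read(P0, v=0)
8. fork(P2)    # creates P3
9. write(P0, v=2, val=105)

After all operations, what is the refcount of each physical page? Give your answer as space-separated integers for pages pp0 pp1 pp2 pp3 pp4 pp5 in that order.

Op 1: fork(P0) -> P1. 3 ppages; refcounts: pp0:2 pp1:2 pp2:2
Op 2: write(P0, v0, 168). refcount(pp0)=2>1 -> COPY to pp3. 4 ppages; refcounts: pp0:1 pp1:2 pp2:2 pp3:1
Op 3: write(P1, v1, 180). refcount(pp1)=2>1 -> COPY to pp4. 5 ppages; refcounts: pp0:1 pp1:1 pp2:2 pp3:1 pp4:1
Op 4: read(P0, v0) -> 168. No state change.
Op 5: fork(P0) -> P2. 5 ppages; refcounts: pp0:1 pp1:2 pp2:3 pp3:2 pp4:1
Op 6: write(P0, v2, 188). refcount(pp2)=3>1 -> COPY to pp5. 6 ppages; refcounts: pp0:1 pp1:2 pp2:2 pp3:2 pp4:1 pp5:1
Op 7: read(P0, v0) -> 168. No state change.
Op 8: fork(P2) -> P3. 6 ppages; refcounts: pp0:1 pp1:3 pp2:3 pp3:3 pp4:1 pp5:1
Op 9: write(P0, v2, 105). refcount(pp5)=1 -> write in place. 6 ppages; refcounts: pp0:1 pp1:3 pp2:3 pp3:3 pp4:1 pp5:1

Answer: 1 3 3 3 1 1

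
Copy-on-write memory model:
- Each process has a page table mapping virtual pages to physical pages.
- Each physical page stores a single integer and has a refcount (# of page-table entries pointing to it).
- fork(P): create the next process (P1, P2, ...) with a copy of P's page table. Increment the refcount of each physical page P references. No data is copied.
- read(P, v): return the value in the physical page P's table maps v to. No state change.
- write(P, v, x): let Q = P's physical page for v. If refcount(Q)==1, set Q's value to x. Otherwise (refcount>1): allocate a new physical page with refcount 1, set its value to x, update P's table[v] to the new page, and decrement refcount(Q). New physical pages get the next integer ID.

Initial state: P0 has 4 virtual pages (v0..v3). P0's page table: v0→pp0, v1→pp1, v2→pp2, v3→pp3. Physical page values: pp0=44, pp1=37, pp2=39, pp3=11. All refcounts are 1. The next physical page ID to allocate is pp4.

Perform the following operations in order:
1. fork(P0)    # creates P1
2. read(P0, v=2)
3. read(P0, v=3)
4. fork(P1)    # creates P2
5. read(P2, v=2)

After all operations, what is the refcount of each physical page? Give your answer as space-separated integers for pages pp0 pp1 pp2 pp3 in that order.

Op 1: fork(P0) -> P1. 4 ppages; refcounts: pp0:2 pp1:2 pp2:2 pp3:2
Op 2: read(P0, v2) -> 39. No state change.
Op 3: read(P0, v3) -> 11. No state change.
Op 4: fork(P1) -> P2. 4 ppages; refcounts: pp0:3 pp1:3 pp2:3 pp3:3
Op 5: read(P2, v2) -> 39. No state change.

Answer: 3 3 3 3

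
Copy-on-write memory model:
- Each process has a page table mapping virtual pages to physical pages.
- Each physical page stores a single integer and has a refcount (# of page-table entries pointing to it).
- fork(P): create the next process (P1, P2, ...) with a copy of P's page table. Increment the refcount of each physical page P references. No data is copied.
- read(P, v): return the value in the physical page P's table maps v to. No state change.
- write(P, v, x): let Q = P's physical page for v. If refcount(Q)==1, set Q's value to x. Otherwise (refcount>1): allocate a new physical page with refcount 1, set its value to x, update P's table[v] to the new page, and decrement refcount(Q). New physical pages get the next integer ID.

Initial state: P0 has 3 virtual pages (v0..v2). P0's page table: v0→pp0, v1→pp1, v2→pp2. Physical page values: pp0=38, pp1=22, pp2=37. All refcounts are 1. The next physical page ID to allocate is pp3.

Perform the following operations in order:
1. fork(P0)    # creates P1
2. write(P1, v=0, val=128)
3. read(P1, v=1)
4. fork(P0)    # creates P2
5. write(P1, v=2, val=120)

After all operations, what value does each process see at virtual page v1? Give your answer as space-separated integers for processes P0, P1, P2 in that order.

Op 1: fork(P0) -> P1. 3 ppages; refcounts: pp0:2 pp1:2 pp2:2
Op 2: write(P1, v0, 128). refcount(pp0)=2>1 -> COPY to pp3. 4 ppages; refcounts: pp0:1 pp1:2 pp2:2 pp3:1
Op 3: read(P1, v1) -> 22. No state change.
Op 4: fork(P0) -> P2. 4 ppages; refcounts: pp0:2 pp1:3 pp2:3 pp3:1
Op 5: write(P1, v2, 120). refcount(pp2)=3>1 -> COPY to pp4. 5 ppages; refcounts: pp0:2 pp1:3 pp2:2 pp3:1 pp4:1
P0: v1 -> pp1 = 22
P1: v1 -> pp1 = 22
P2: v1 -> pp1 = 22

Answer: 22 22 22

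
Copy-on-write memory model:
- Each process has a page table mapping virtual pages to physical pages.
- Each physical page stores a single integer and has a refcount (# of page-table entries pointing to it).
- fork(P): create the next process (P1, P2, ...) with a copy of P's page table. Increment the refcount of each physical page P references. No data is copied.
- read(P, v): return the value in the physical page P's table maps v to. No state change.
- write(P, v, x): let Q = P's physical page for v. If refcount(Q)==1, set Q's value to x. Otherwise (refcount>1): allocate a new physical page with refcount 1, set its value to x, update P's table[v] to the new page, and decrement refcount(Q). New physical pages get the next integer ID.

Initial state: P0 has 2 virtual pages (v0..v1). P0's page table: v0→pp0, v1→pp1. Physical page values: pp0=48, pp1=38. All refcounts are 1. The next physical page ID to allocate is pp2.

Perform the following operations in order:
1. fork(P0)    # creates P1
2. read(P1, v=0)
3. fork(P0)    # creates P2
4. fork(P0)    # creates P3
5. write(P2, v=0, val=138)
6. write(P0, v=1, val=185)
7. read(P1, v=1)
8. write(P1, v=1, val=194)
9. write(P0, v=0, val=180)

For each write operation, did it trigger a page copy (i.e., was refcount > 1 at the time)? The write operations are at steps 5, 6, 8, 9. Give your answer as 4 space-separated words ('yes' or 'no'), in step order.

Op 1: fork(P0) -> P1. 2 ppages; refcounts: pp0:2 pp1:2
Op 2: read(P1, v0) -> 48. No state change.
Op 3: fork(P0) -> P2. 2 ppages; refcounts: pp0:3 pp1:3
Op 4: fork(P0) -> P3. 2 ppages; refcounts: pp0:4 pp1:4
Op 5: write(P2, v0, 138). refcount(pp0)=4>1 -> COPY to pp2. 3 ppages; refcounts: pp0:3 pp1:4 pp2:1
Op 6: write(P0, v1, 185). refcount(pp1)=4>1 -> COPY to pp3. 4 ppages; refcounts: pp0:3 pp1:3 pp2:1 pp3:1
Op 7: read(P1, v1) -> 38. No state change.
Op 8: write(P1, v1, 194). refcount(pp1)=3>1 -> COPY to pp4. 5 ppages; refcounts: pp0:3 pp1:2 pp2:1 pp3:1 pp4:1
Op 9: write(P0, v0, 180). refcount(pp0)=3>1 -> COPY to pp5. 6 ppages; refcounts: pp0:2 pp1:2 pp2:1 pp3:1 pp4:1 pp5:1

yes yes yes yes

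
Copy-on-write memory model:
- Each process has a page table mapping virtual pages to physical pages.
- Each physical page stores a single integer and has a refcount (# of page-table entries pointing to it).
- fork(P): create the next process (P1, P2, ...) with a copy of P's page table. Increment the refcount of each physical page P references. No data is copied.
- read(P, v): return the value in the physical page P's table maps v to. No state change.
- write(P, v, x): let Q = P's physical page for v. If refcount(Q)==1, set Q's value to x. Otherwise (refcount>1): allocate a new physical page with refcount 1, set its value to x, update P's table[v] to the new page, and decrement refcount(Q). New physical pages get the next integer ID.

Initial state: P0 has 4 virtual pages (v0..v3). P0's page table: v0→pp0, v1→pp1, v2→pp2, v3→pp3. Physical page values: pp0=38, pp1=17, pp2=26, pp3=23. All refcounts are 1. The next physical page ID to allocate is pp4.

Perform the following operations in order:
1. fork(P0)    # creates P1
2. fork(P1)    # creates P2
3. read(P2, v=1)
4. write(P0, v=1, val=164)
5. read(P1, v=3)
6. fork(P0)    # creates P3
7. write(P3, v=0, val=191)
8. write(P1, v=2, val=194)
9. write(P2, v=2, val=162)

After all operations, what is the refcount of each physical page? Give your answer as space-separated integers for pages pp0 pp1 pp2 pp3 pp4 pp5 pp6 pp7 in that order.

Op 1: fork(P0) -> P1. 4 ppages; refcounts: pp0:2 pp1:2 pp2:2 pp3:2
Op 2: fork(P1) -> P2. 4 ppages; refcounts: pp0:3 pp1:3 pp2:3 pp3:3
Op 3: read(P2, v1) -> 17. No state change.
Op 4: write(P0, v1, 164). refcount(pp1)=3>1 -> COPY to pp4. 5 ppages; refcounts: pp0:3 pp1:2 pp2:3 pp3:3 pp4:1
Op 5: read(P1, v3) -> 23. No state change.
Op 6: fork(P0) -> P3. 5 ppages; refcounts: pp0:4 pp1:2 pp2:4 pp3:4 pp4:2
Op 7: write(P3, v0, 191). refcount(pp0)=4>1 -> COPY to pp5. 6 ppages; refcounts: pp0:3 pp1:2 pp2:4 pp3:4 pp4:2 pp5:1
Op 8: write(P1, v2, 194). refcount(pp2)=4>1 -> COPY to pp6. 7 ppages; refcounts: pp0:3 pp1:2 pp2:3 pp3:4 pp4:2 pp5:1 pp6:1
Op 9: write(P2, v2, 162). refcount(pp2)=3>1 -> COPY to pp7. 8 ppages; refcounts: pp0:3 pp1:2 pp2:2 pp3:4 pp4:2 pp5:1 pp6:1 pp7:1

Answer: 3 2 2 4 2 1 1 1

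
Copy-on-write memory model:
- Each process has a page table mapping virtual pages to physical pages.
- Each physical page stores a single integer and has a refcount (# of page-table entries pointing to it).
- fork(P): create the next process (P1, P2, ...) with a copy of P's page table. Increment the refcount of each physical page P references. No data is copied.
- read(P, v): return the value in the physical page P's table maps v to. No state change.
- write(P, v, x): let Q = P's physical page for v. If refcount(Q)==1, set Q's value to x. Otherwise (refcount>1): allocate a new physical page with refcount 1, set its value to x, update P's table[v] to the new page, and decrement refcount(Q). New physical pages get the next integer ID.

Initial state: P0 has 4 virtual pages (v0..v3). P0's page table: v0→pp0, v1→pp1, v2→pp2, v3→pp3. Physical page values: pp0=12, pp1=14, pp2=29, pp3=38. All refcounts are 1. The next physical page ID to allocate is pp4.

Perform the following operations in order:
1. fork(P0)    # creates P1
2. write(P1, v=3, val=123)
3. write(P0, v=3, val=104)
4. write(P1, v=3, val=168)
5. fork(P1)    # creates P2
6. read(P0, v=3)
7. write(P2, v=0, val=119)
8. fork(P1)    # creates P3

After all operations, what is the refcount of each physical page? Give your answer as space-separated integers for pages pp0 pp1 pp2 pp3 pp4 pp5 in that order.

Answer: 3 4 4 1 3 1

Derivation:
Op 1: fork(P0) -> P1. 4 ppages; refcounts: pp0:2 pp1:2 pp2:2 pp3:2
Op 2: write(P1, v3, 123). refcount(pp3)=2>1 -> COPY to pp4. 5 ppages; refcounts: pp0:2 pp1:2 pp2:2 pp3:1 pp4:1
Op 3: write(P0, v3, 104). refcount(pp3)=1 -> write in place. 5 ppages; refcounts: pp0:2 pp1:2 pp2:2 pp3:1 pp4:1
Op 4: write(P1, v3, 168). refcount(pp4)=1 -> write in place. 5 ppages; refcounts: pp0:2 pp1:2 pp2:2 pp3:1 pp4:1
Op 5: fork(P1) -> P2. 5 ppages; refcounts: pp0:3 pp1:3 pp2:3 pp3:1 pp4:2
Op 6: read(P0, v3) -> 104. No state change.
Op 7: write(P2, v0, 119). refcount(pp0)=3>1 -> COPY to pp5. 6 ppages; refcounts: pp0:2 pp1:3 pp2:3 pp3:1 pp4:2 pp5:1
Op 8: fork(P1) -> P3. 6 ppages; refcounts: pp0:3 pp1:4 pp2:4 pp3:1 pp4:3 pp5:1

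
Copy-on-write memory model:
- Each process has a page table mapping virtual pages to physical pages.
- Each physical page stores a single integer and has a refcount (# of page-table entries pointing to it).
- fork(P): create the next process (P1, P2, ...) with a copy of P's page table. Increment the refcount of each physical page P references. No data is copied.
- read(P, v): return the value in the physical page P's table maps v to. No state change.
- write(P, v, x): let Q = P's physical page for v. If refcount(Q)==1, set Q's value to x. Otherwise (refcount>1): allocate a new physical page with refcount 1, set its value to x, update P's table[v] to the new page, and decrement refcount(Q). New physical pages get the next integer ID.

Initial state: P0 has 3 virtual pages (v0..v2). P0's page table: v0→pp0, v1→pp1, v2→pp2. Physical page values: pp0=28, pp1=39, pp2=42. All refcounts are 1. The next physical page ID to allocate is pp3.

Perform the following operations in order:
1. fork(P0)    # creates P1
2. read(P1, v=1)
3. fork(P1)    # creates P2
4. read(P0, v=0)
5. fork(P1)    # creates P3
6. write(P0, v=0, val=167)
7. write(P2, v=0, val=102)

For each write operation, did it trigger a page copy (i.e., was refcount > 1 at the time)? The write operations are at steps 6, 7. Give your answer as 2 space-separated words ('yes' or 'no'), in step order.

Op 1: fork(P0) -> P1. 3 ppages; refcounts: pp0:2 pp1:2 pp2:2
Op 2: read(P1, v1) -> 39. No state change.
Op 3: fork(P1) -> P2. 3 ppages; refcounts: pp0:3 pp1:3 pp2:3
Op 4: read(P0, v0) -> 28. No state change.
Op 5: fork(P1) -> P3. 3 ppages; refcounts: pp0:4 pp1:4 pp2:4
Op 6: write(P0, v0, 167). refcount(pp0)=4>1 -> COPY to pp3. 4 ppages; refcounts: pp0:3 pp1:4 pp2:4 pp3:1
Op 7: write(P2, v0, 102). refcount(pp0)=3>1 -> COPY to pp4. 5 ppages; refcounts: pp0:2 pp1:4 pp2:4 pp3:1 pp4:1

yes yes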